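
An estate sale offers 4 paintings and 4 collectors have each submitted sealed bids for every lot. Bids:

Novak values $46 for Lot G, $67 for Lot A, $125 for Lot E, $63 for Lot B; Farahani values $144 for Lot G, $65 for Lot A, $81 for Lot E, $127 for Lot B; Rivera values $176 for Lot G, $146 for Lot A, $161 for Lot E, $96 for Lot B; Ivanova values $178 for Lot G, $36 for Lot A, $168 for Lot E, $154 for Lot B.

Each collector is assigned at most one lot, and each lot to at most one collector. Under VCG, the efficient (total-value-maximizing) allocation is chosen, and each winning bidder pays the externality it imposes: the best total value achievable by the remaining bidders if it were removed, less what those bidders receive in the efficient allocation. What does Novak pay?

Novak pays $20.

Efficient allocation: Novak→Lot E ($125), Farahani→Lot B ($127), Rivera→Lot A ($146), Ivanova→Lot G ($178); total welfare W = $576.
Novak receives Lot E at value $125, so the others get W − 125 = $451.
Without Novak: best allocation of the remaining 3 bidders over all 4 lots is Farahani→Lot B ($127), Rivera→Lot G ($176), Ivanova→Lot E ($168), total $471.
VCG payment = (others' best without Novak) − (others' welfare with Novak) = 471 − 451 = $20.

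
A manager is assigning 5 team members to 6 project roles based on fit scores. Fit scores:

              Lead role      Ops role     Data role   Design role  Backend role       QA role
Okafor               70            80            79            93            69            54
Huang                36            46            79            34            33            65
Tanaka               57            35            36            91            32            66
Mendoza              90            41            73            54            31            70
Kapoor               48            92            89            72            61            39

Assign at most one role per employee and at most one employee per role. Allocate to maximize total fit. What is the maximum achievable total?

Max total: 421 pts

Optimal: Okafor→Backend role (69 pts), Huang→Data role (79 pts), Tanaka→Design role (91 pts), Mendoza→Lead role (90 pts), Kapoor→Ops role (92 pts) — total 69+79+91+90+92 = 421 pts.
No other one-to-one assignment exceeds 421 pts.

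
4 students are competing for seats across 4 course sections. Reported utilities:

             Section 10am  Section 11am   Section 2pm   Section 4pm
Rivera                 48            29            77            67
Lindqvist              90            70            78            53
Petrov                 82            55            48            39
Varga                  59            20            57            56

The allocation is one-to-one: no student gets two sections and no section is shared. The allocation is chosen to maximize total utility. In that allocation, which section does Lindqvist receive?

Optimal: Rivera→Section 2pm (77 points), Lindqvist→Section 11am (70 points), Petrov→Section 10am (82 points), Varga→Section 4pm (56 points) — total 77+70+82+56 = 285 points.
Column-greedy (each section in turn goes to its best remaining student) gives 278 points, worse by 7.
Every other assignment is strictly worse.
Lindqvist's own top section is Section 10am (90 points), but forcing Lindqvist→Section 10am and reassigning the rest optimally gives only 278 points — worse by 7.

Lindqvist receives Section 11am.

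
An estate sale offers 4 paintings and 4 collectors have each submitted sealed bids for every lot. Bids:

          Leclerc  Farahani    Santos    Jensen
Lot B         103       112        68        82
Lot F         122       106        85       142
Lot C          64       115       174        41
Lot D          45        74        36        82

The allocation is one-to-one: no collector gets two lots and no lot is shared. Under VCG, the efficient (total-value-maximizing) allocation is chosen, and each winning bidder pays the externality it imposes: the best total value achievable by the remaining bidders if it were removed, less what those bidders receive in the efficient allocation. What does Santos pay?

Santos pays $41.

Efficient allocation: Leclerc→Lot B ($103), Farahani→Lot D ($74), Santos→Lot C ($174), Jensen→Lot F ($142); total welfare W = $493.
Santos receives Lot C at value $174, so the others get W − 174 = $319.
Without Santos: best allocation of the remaining 3 bidders over all 4 lots is Leclerc→Lot B ($103), Farahani→Lot C ($115), Jensen→Lot F ($142), total $360.
VCG payment = (others' best without Santos) − (others' welfare with Santos) = 360 − 319 = $41.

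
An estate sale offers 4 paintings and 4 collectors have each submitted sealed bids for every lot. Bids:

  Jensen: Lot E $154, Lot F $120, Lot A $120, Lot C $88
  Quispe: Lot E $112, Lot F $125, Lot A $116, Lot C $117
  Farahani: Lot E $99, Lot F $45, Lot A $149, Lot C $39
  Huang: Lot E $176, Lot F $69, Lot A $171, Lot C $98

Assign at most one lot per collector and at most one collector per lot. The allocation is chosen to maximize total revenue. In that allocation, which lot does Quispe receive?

Optimal: Jensen→Lot F ($120), Quispe→Lot C ($117), Farahani→Lot A ($149), Huang→Lot E ($176) — total 120+117+149+176 = $562.
Row-greedy (each collector in turn takes its best remaining lot) gives $526, worse by 36.
Swapping Farahani↔Jensen (Farahani→Lot F $45, Jensen→Lot A $120) loses 104.
Quispe's own top lot is Lot F ($125), but forcing Quispe→Lot F and reassigning the rest optimally gives only $538 — worse by 24.

Quispe receives Lot C.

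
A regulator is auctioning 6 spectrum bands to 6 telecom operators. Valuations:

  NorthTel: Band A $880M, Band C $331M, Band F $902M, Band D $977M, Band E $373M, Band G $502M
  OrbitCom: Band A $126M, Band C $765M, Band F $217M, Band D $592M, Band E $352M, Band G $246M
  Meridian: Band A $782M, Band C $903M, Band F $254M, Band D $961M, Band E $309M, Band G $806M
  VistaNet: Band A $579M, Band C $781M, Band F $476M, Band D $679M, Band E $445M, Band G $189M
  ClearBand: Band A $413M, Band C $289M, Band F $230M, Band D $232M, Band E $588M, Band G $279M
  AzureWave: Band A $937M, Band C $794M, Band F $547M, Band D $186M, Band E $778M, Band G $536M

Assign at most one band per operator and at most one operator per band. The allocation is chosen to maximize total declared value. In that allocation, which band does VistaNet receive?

Optimal: NorthTel→Band F ($902M), OrbitCom→Band C ($765M), Meridian→Band G ($806M), VistaNet→Band D ($679M), ClearBand→Band E ($588M), AzureWave→Band A ($937M) — total 902+765+806+679+588+937 = $4677M.
Next-best assignment: NorthTel→Band F, OrbitCom→Band D, Meridian→Band G, VistaNet→Band C, ClearBand→Band E, AzureWave→Band A = $4606M.
VistaNet's own top band is Band C ($781M), but forcing VistaNet→Band C and reassigning the rest optimally gives only $4606M — worse by 71.

VistaNet receives Band D.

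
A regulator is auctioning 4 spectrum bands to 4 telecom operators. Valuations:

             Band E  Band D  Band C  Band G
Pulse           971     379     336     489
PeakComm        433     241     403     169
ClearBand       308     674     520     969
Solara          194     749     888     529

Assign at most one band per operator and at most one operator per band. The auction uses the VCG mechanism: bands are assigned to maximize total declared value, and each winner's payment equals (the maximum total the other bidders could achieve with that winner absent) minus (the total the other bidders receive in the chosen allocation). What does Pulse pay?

Pulse pays $169M.

Efficient allocation: Pulse→Band E ($971M), PeakComm→Band C ($403M), ClearBand→Band G ($969M), Solara→Band D ($749M); total welfare W = $3092M.
Pulse receives Band E at value $971M, so the others get W − 971 = $2121M.
Without Pulse: best allocation of the remaining 3 bidders over all 4 bands is PeakComm→Band E ($433M), ClearBand→Band G ($969M), Solara→Band C ($888M), total $2290M.
VCG payment = (others' best without Pulse) − (others' welfare with Pulse) = 2290 − 2121 = $169M.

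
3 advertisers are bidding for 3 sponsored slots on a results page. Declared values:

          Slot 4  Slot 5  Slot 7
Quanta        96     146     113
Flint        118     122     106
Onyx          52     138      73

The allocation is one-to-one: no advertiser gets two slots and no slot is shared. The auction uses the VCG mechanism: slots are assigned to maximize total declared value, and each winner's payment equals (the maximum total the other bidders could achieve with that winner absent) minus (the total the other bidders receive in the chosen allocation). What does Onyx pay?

Efficient allocation: Quanta→Slot 7 ($113), Flint→Slot 4 ($118), Onyx→Slot 5 ($138); total welfare W = $369.
Onyx receives Slot 5 at value $138, so the others get W − 138 = $231.
Without Onyx: best allocation of the remaining 2 bidders over all 3 slots is Quanta→Slot 5 ($146), Flint→Slot 4 ($118), total $264.
VCG payment = (others' best without Onyx) − (others' welfare with Onyx) = 264 − 231 = $33.

Onyx pays $33.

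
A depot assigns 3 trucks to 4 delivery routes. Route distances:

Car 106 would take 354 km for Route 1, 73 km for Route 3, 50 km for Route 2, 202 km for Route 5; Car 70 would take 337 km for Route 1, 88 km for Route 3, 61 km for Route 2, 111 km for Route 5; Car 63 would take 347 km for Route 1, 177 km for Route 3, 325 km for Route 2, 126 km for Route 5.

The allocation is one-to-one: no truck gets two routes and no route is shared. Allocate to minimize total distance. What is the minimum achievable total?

Minimum total: 260 km

Treat this as an assignment problem: match each truck to one route.
Optimal: Car 106→Route 3 (73 km), Car 70→Route 2 (61 km), Car 63→Route 5 (126 km) — total 73+61+126 = 260 km.
Swapping Car 106↔Car 70 (Car 106→Route 2 50 km, Car 70→Route 3 88 km) adds 4.
Checked against all permutations: 260 km is optimal.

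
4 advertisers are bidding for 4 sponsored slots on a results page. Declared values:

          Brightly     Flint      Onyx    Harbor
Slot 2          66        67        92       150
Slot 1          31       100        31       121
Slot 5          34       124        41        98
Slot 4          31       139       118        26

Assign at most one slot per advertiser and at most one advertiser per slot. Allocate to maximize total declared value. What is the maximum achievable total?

Maximum total: $429

This is the linear assignment problem.
Optimal: Brightly→Slot 2 ($66), Flint→Slot 5 ($124), Onyx→Slot 4 ($118), Harbor→Slot 1 ($121) — total 66+124+118+121 = $429.
Row-greedy (each advertiser in turn takes its best remaining slot) gives $367, worse by 62.
Next-best assignment: Brightly→Slot 1, Flint→Slot 5, Onyx→Slot 4, Harbor→Slot 2 = $423.
Swapping Brightly↔Onyx (Brightly→Slot 4 $31, Onyx→Slot 2 $92) loses 61.
Every other assignment is strictly worse.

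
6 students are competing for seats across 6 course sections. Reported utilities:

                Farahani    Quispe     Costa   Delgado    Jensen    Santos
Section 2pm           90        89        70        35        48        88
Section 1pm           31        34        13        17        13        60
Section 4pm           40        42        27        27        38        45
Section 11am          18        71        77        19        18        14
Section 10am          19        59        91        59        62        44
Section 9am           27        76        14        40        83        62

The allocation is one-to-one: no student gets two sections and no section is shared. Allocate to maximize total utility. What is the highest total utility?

Max total: 422 points

This is the linear assignment problem.
Optimal: Farahani→Section 2pm (90 points), Quispe→Section 11am (71 points), Costa→Section 10am (91 points), Delgado→Section 4pm (27 points), Jensen→Section 9am (83 points), Santos→Section 1pm (60 points) — total 90+71+91+27+83+60 = 422 points.
Row-greedy (each student in turn takes its best remaining section) gives 362 points, worse by 60.
Next-best assignment: Farahani→Section 2pm, Quispe→Section 4pm, Costa→Section 11am, Delgado→Section 10am, Jensen→Section 9am, Santos→Section 1pm = 411 points.
Swapping Santos↔Costa (Santos→Section 10am 44 points, Costa→Section 1pm 13 points) loses 94.
Every other assignment is strictly worse.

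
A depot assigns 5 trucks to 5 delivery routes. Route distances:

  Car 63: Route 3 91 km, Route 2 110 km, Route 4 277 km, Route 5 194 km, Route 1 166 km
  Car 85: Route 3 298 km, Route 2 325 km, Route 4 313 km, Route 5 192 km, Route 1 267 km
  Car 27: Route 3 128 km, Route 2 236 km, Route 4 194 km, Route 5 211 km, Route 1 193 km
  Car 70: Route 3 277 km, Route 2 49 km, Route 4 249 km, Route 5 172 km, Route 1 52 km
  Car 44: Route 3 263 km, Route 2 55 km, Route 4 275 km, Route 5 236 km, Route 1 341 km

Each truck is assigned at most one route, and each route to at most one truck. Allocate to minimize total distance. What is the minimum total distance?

This is a one-to-one assignment (minimum-cost bipartite matching).
Optimal: Car 63→Route 3 (91 km), Car 85→Route 5 (192 km), Car 27→Route 4 (194 km), Car 70→Route 1 (52 km), Car 44→Route 2 (55 km) — total 91+192+194+52+55 = 584 km.
Column-greedy (each route in turn goes to its cheapest remaining truck) gives 867 km, worse by 283.

Minimum total: 584 km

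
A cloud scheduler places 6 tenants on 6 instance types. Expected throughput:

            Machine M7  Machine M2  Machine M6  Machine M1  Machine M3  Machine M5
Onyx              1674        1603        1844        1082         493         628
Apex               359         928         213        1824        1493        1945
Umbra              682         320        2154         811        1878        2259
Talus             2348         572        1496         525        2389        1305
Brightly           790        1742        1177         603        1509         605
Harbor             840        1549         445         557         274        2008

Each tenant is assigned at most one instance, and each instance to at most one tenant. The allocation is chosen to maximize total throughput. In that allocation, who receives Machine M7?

This is a one-to-one assignment (maximum-weight bipartite matching).
Optimal: Onyx→Machine M7 (1674 ops/s), Apex→Machine M1 (1824 ops/s), Umbra→Machine M6 (2154 ops/s), Talus→Machine M3 (2389 ops/s), Brightly→Machine M2 (1742 ops/s), Harbor→Machine M5 (2008 ops/s) — total 1674+1824+2154+2389+1742+2008 = 11791 ops/s.
Max-entry greedy (repeatedly take the single best remaining cell) gives 10898 ops/s, worse by 893.
Onyx's own top instance is Machine M6 (1844 ops/s), but forcing Onyx→Machine M6 and reassigning the rest optimally gives only 11644 ops/s — worse by 147.

Onyx receives Machine M7.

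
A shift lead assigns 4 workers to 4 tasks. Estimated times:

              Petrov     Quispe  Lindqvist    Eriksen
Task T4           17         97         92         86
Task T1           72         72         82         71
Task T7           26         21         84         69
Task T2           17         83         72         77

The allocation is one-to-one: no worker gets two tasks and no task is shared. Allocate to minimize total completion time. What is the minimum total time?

Optimal: Petrov→Task T4 (17 min), Quispe→Task T7 (21 min), Lindqvist→Task T2 (72 min), Eriksen→Task T1 (71 min) — total 17+21+72+71 = 181 min.
Next-best assignment: Petrov→Task T4, Quispe→Task T7, Lindqvist→Task T1, Eriksen→Task T2 = 197 min.
Swapping Petrov↔Eriksen (Petrov→Task T1 72 min, Eriksen→Task T4 86 min) adds 70.

Minimum total: 181 min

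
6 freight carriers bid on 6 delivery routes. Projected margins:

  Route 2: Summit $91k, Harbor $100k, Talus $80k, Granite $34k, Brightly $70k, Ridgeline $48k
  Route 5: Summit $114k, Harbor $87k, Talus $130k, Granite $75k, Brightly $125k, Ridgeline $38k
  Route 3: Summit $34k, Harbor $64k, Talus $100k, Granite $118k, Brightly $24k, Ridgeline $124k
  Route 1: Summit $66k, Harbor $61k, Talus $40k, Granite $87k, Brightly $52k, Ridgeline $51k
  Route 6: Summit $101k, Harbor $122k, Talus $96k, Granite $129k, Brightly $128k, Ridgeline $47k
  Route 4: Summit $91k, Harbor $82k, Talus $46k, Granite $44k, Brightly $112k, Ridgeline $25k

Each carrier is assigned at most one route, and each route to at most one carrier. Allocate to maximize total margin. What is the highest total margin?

This is a one-to-one assignment (maximum-weight bipartite matching).
Optimal: Summit→Route 2 ($91k), Harbor→Route 6 ($122k), Talus→Route 5 ($130k), Granite→Route 1 ($87k), Brightly→Route 4 ($112k), Ridgeline→Route 3 ($124k) — total 91+122+130+87+112+124 = $666k.
Column-greedy (each route in turn goes to its best remaining carrier) gives $660k, worse by 6.
Next-best assignment: Summit→Route 1, Harbor→Route 2, Talus→Route 5, Granite→Route 6, Brightly→Route 4, Ridgeline→Route 3 = $661k.
Swapping Summit↔Granite (Summit→Route 1 $66k, Granite→Route 2 $34k) loses 78.

Max total: $666k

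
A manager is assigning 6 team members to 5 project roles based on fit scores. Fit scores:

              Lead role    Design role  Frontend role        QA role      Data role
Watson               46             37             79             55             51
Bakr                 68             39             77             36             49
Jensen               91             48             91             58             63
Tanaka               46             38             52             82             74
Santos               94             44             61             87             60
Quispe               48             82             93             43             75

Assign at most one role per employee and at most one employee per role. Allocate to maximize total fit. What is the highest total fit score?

Max total: 413 pts

Optimal: Jensen→Lead role (91 pts), Quispe→Design role (82 pts), Watson→Frontend role (79 pts), Santos→QA role (87 pts), Tanaka→Data role (74 pts) — total 91+82+79+87+74 = 413 pts.
Column-greedy (each role in turn goes to its best remaining employee) gives 400 pts, worse by 13.
Swapping Watson↔Santos (Watson→QA role 55 pts, Santos→Frontend role 61 pts) loses 50.
Every other assignment is strictly worse.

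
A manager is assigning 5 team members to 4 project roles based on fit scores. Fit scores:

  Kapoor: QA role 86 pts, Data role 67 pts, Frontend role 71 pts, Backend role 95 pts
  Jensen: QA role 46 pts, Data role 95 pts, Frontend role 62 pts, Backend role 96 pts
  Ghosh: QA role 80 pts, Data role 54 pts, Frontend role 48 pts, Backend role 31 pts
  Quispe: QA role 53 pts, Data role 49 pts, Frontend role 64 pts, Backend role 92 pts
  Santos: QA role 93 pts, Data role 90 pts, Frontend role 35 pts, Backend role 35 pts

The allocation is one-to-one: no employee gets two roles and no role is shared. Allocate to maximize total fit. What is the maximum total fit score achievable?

Max total: 351 pts

Optimal: Santos→QA role (93 pts), Jensen→Data role (95 pts), Kapoor→Frontend role (71 pts), Quispe→Backend role (92 pts) — total 93+95+71+92 = 351 pts.
Max-entry greedy (repeatedly take the single best remaining cell) gives 314 pts, worse by 37.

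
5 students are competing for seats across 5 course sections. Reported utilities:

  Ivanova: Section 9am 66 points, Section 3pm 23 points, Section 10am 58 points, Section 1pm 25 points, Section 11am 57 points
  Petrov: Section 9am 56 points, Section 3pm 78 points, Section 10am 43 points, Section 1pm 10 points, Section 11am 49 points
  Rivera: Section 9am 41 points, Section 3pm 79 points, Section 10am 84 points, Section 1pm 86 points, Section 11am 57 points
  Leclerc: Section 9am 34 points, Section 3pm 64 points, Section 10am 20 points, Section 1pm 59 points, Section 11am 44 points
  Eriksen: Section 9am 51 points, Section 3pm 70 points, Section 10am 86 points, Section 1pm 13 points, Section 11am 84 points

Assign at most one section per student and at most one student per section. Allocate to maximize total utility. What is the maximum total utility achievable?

Maximum total: 371 points

Optimal: Ivanova→Section 9am (66 points), Petrov→Section 3pm (78 points), Rivera→Section 10am (84 points), Leclerc→Section 1pm (59 points), Eriksen→Section 11am (84 points) — total 66+78+84+59+84 = 371 points.
Max-entry greedy (repeatedly take the single best remaining cell) gives 360 points, worse by 11.
Next-best assignment: Ivanova→Section 9am, Petrov→Section 3pm, Rivera→Section 1pm, Leclerc→Section 11am, Eriksen→Section 10am = 360 points.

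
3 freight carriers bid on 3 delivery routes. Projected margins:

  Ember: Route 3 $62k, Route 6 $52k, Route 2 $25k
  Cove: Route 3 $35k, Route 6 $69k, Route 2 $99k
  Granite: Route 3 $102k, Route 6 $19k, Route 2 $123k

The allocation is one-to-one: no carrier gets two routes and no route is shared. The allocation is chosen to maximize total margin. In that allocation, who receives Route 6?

Cove receives Route 6.

This is a one-to-one assignment (maximum-weight bipartite matching).
Optimal: Ember→Route 3 ($62k), Cove→Route 6 ($69k), Granite→Route 2 ($123k) — total 62+69+123 = $254k.
Row-greedy (each carrier in turn takes its best remaining route) gives $180k, worse by 74.
Next-best assignment: Ember→Route 6, Cove→Route 2, Granite→Route 3 = $253k.
Swapping Granite↔Cove (Granite→Route 6 $19k, Cove→Route 2 $99k) loses 74.
Cove's own top route is Route 2 ($99k), but forcing Cove→Route 2 and reassigning the rest optimally gives only $253k — worse by 1.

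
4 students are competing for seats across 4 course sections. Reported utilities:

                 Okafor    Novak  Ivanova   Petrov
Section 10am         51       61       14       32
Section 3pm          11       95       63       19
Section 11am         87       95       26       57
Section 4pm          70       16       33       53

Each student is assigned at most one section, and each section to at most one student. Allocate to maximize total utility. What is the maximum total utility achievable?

Max total: 264 points

Optimal: Okafor→Section 11am (87 points), Novak→Section 10am (61 points), Ivanova→Section 3pm (63 points), Petrov→Section 4pm (53 points) — total 87+61+63+53 = 264 points.
Max-entry greedy (repeatedly take the single best remaining cell) gives 249 points, worse by 15.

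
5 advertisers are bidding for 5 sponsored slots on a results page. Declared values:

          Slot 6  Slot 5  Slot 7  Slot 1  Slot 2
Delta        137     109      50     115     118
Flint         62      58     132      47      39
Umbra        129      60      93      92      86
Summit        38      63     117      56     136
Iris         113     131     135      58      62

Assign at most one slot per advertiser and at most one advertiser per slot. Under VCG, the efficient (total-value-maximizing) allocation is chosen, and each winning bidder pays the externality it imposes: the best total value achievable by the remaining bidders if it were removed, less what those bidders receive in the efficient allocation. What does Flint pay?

Efficient allocation: Delta→Slot 1 ($115), Flint→Slot 7 ($132), Umbra→Slot 6 ($129), Summit→Slot 2 ($136), Iris→Slot 5 ($131); total welfare W = $643.
Flint receives Slot 7 at value $132, so the others get W − 132 = $511.
Without Flint: best allocation of the remaining 4 bidders over all 5 slots is Delta→Slot 1 ($115), Umbra→Slot 6 ($129), Summit→Slot 2 ($136), Iris→Slot 7 ($135), total $515.
VCG payment = (others' best without Flint) − (others' welfare with Flint) = 515 − 511 = $4.

Flint pays $4.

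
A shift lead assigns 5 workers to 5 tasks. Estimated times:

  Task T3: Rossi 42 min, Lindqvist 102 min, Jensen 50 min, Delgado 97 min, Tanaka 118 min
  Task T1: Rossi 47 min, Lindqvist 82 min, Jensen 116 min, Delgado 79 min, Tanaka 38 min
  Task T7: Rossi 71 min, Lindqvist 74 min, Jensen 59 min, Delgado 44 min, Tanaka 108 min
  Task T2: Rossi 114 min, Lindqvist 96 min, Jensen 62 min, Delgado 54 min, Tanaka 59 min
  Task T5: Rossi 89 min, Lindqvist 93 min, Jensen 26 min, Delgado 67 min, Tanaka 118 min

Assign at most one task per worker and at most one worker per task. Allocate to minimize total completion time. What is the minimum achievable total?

Optimal: Rossi→Task T3 (42 min), Lindqvist→Task T7 (74 min), Jensen→Task T5 (26 min), Delgado→Task T2 (54 min), Tanaka→Task T1 (38 min) — total 42+74+26+54+38 = 234 min.
Min-entry greedy (repeatedly take the single cheapest remaining cell) gives 246 min, worse by 12.

Min total: 234 min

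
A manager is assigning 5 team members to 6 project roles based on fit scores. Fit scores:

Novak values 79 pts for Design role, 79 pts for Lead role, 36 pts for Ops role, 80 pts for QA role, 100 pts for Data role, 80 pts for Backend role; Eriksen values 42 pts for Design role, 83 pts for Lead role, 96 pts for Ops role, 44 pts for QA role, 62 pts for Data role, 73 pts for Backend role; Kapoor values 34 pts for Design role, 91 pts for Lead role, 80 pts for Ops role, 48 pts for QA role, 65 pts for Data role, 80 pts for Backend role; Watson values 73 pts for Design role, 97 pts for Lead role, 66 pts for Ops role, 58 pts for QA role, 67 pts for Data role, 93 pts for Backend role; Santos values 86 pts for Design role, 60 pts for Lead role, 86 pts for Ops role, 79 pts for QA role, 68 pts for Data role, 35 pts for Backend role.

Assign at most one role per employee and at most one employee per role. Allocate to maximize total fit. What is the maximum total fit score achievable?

Optimal: Novak→Data role (100 pts), Eriksen→Ops role (96 pts), Kapoor→Lead role (91 pts), Watson→Backend role (93 pts), Santos→Design role (86 pts) — total 100+96+91+93+86 = 466 pts.
Column-greedy (each role in turn goes to its best remaining employee) gives 424 pts, worse by 42.
Next-best assignment: Novak→Data role, Eriksen→Ops role, Kapoor→Lead role, Watson→Backend role, Santos→QA role = 459 pts.

Maximum total: 466 pts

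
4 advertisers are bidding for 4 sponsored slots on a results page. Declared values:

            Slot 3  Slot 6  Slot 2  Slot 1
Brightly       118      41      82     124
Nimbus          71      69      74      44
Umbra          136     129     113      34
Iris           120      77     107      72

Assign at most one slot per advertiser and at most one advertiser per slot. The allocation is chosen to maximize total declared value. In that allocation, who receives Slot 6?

Optimal: Brightly→Slot 1 ($124), Nimbus→Slot 2 ($74), Umbra→Slot 6 ($129), Iris→Slot 3 ($120) — total 124+74+129+120 = $447.
Max-entry greedy (repeatedly take the single best remaining cell) gives $436, worse by 11.
Next-best assignment: Brightly→Slot 1, Nimbus→Slot 6, Umbra→Slot 3, Iris→Slot 2 = $436.
No other one-to-one assignment exceeds $447.
Umbra's own top slot is Slot 3 ($136), but forcing Umbra→Slot 3 and reassigning the rest optimally gives only $436 — worse by 11.

Umbra receives Slot 6.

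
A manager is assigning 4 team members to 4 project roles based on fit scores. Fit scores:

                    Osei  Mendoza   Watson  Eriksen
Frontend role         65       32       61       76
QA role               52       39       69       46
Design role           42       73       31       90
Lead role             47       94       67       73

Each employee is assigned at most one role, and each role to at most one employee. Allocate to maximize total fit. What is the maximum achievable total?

This is the linear assignment problem.
Optimal: Osei→Frontend role (65 pts), Mendoza→Lead role (94 pts), Watson→QA role (69 pts), Eriksen→Design role (90 pts) — total 65+94+69+90 = 318 pts.
Column-greedy (each role in turn goes to its best remaining employee) gives 265 pts, worse by 53.
Swapping Osei↔Watson (Osei→QA role 52 pts, Watson→Frontend role 61 pts) loses 21.
Every other assignment is strictly worse.

Maximum total: 318 pts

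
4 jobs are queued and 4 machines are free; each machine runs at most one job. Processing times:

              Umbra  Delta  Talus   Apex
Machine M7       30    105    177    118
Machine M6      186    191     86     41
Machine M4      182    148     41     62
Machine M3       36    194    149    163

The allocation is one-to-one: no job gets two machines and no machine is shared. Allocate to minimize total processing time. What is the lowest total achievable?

Min total: 223 min

Optimal: Umbra→Machine M3 (36 min), Delta→Machine M7 (105 min), Talus→Machine M4 (41 min), Apex→Machine M6 (41 min) — total 36+105+41+41 = 223 min.
Min-entry greedy (repeatedly take the single cheapest remaining cell) gives 306 min, worse by 83.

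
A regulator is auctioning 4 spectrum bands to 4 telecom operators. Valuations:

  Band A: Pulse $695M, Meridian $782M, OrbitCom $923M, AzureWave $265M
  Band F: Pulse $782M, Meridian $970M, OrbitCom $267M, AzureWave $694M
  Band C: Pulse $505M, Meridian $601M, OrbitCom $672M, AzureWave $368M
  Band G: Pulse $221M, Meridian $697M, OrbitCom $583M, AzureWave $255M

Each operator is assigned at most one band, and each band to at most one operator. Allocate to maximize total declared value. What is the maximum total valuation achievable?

Optimal: Pulse→Band C ($505M), Meridian→Band G ($697M), OrbitCom→Band A ($923M), AzureWave→Band F ($694M) — total 505+697+923+694 = $2819M.
Column-greedy (each band in turn goes to its best remaining operator) gives $2653M, worse by 166.
Next-best assignment: Pulse→Band F, Meridian→Band G, OrbitCom→Band A, AzureWave→Band C = $2770M.
No other one-to-one assignment exceeds $2819M.

Maximum total: $2819M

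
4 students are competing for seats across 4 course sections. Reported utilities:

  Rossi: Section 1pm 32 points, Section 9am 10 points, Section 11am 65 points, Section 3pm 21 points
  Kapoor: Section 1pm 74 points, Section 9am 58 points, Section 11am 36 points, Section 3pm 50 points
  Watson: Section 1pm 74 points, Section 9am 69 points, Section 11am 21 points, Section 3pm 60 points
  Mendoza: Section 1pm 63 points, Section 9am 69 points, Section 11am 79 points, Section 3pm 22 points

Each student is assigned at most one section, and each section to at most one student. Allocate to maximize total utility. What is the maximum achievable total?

Maximum total: 268 points

Optimal: Rossi→Section 11am (65 points), Kapoor→Section 1pm (74 points), Watson→Section 3pm (60 points), Mendoza→Section 9am (69 points) — total 65+74+60+69 = 268 points.
Column-greedy (each section in turn goes to its best remaining student) gives 243 points, worse by 25.
Next-best assignment: Rossi→Section 11am, Kapoor→Section 3pm, Watson→Section 1pm, Mendoza→Section 9am = 258 points.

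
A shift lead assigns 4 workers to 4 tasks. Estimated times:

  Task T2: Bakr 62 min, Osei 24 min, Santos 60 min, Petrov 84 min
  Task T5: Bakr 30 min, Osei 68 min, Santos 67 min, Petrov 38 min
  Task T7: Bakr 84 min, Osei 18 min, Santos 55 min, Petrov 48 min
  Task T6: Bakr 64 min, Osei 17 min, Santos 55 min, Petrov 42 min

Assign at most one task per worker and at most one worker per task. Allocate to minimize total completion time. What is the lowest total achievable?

Optimal: Bakr→Task T5 (30 min), Osei→Task T7 (18 min), Santos→Task T2 (60 min), Petrov→Task T6 (42 min) — total 30+18+60+42 = 150 min.
Row-greedy (each worker in turn takes its cheapest remaining task) gives 186 min, worse by 36.
Every other assignment is strictly worse.

Min total: 150 min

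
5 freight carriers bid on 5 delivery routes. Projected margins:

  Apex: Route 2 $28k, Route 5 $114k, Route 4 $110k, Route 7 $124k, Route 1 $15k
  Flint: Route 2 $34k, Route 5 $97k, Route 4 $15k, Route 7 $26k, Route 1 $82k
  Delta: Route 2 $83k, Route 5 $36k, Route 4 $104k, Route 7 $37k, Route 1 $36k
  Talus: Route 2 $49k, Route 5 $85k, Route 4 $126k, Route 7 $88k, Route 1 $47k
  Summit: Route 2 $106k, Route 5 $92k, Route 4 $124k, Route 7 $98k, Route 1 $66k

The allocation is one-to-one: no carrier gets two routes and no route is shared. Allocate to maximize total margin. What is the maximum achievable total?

Treat this as an assignment problem: match each carrier to one route.
Optimal: Apex→Route 7 ($124k), Flint→Route 1 ($82k), Delta→Route 2 ($83k), Talus→Route 4 ($126k), Summit→Route 5 ($92k) — total 124+82+83+126+92 = $507k.
Max-entry greedy (repeatedly take the single best remaining cell) gives $489k, worse by 18.

Max total: $507k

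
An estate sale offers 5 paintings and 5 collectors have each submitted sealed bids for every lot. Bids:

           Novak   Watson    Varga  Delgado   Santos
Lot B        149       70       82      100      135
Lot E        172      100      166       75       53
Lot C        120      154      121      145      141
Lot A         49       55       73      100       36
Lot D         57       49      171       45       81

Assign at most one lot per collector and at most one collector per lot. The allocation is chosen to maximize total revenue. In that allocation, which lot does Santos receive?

Santos receives Lot B.

Treat this as an assignment problem: match each collector to one lot.
Optimal: Novak→Lot E ($172), Watson→Lot C ($154), Varga→Lot D ($171), Delgado→Lot A ($100), Santos→Lot B ($135) — total 172+154+171+100+135 = $732.
Column-greedy (each lot in turn goes to its best remaining collector) gives $650, worse by 82.
Swapping Novak↔Delgado (Novak→Lot A $49, Delgado→Lot E $75) loses 148.
Santos's own top lot is Lot C ($141), but forcing Santos→Lot C and reassigning the rest optimally gives only $661 — worse by 71.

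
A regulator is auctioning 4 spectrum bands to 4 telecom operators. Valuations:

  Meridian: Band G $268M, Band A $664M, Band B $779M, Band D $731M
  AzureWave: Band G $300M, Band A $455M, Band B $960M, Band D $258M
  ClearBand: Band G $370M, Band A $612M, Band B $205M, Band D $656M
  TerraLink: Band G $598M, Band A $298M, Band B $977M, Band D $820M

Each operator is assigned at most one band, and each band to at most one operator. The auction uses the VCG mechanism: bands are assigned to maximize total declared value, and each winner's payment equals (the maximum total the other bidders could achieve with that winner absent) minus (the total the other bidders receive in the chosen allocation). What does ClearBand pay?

Efficient allocation: Meridian→Band D ($731M), AzureWave→Band B ($960M), ClearBand→Band A ($612M), TerraLink→Band G ($598M); total welfare W = $2901M.
ClearBand receives Band A at value $612M, so the others get W − 612 = $2289M.
Without ClearBand: best allocation of the remaining 3 bidders over all 4 bands is Meridian→Band A ($664M), AzureWave→Band B ($960M), TerraLink→Band D ($820M), total $2444M.
VCG payment = (others' best without ClearBand) − (others' welfare with ClearBand) = 2444 − 2289 = $155M.

ClearBand pays $155M.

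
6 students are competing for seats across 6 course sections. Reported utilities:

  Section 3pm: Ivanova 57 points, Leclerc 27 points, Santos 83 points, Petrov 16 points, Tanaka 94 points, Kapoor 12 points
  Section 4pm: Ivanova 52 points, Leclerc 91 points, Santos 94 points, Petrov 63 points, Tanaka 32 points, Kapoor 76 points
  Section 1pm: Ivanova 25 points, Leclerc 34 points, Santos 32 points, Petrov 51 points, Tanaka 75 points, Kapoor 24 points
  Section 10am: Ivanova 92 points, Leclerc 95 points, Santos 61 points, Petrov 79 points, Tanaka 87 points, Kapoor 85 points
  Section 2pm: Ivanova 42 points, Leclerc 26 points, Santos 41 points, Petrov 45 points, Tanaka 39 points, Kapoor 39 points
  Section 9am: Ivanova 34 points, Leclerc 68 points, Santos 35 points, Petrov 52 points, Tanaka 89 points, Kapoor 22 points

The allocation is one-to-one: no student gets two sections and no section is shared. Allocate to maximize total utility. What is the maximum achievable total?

This is a one-to-one assignment (maximum-weight bipartite matching).
Optimal: Ivanova→Section 10am (92 points), Leclerc→Section 4pm (91 points), Santos→Section 3pm (83 points), Petrov→Section 1pm (51 points), Tanaka→Section 9am (89 points), Kapoor→Section 2pm (39 points) — total 92+91+83+51+89+39 = 445 points.
Row-greedy (each student in turn takes its best remaining section) gives 432 points, worse by 13.
Swapping Leclerc↔Kapoor (Leclerc→Section 2pm 26 points, Kapoor→Section 4pm 76 points) loses 28.

Maximum total: 445 points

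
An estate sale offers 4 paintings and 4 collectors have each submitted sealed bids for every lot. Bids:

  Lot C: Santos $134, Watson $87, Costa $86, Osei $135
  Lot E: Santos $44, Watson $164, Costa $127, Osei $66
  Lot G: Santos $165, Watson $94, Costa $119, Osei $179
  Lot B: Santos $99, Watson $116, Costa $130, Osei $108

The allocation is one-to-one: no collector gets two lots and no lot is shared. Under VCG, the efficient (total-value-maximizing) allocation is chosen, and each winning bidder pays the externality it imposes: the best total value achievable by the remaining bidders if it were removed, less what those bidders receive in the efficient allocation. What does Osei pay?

Osei pays $31.

Efficient allocation: Santos→Lot C ($134), Watson→Lot E ($164), Costa→Lot B ($130), Osei→Lot G ($179); total welfare W = $607.
Osei receives Lot G at value $179, so the others get W − 179 = $428.
Without Osei: best allocation of the remaining 3 bidders over all 4 lots is Santos→Lot G ($165), Watson→Lot E ($164), Costa→Lot B ($130), total $459.
VCG payment = (others' best without Osei) − (others' welfare with Osei) = 459 − 428 = $31.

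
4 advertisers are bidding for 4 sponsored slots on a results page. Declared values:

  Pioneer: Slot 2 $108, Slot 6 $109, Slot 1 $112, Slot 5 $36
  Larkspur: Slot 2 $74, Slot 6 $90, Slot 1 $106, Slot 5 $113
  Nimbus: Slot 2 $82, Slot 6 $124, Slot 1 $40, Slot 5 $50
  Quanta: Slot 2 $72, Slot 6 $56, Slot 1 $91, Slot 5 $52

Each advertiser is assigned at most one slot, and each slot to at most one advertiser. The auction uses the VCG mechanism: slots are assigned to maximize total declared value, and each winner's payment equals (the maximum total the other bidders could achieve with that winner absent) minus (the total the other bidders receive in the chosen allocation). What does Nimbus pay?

Efficient allocation: Pioneer→Slot 2 ($108), Larkspur→Slot 5 ($113), Nimbus→Slot 6 ($124), Quanta→Slot 1 ($91); total welfare W = $436.
Nimbus receives Slot 6 at value $124, so the others get W − 124 = $312.
Without Nimbus: best allocation of the remaining 3 bidders over all 4 slots is Pioneer→Slot 6 ($109), Larkspur→Slot 5 ($113), Quanta→Slot 1 ($91), total $313.
VCG payment = (others' best without Nimbus) − (others' welfare with Nimbus) = 313 − 312 = $1.

Nimbus pays $1.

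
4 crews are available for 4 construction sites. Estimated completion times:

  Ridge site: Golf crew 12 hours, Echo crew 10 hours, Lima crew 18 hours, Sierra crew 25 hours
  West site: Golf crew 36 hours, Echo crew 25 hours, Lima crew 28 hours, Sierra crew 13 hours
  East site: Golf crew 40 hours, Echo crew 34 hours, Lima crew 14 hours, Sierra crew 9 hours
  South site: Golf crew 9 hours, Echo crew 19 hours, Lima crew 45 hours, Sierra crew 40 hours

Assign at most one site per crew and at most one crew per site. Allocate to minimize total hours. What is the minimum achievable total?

Min total: 46 hours

Optimal: Golf crew→South site (9 hours), Echo crew→Ridge site (10 hours), Lima crew→East site (14 hours), Sierra crew→West site (13 hours) — total 9+10+14+13 = 46 hours.
Min-entry greedy (repeatedly take the single cheapest remaining cell) gives 56 hours, worse by 10.
Next-best assignment: Golf crew→South site, Echo crew→Ridge site, Lima crew→West site, Sierra crew→East site = 56 hours.
Checked against all permutations: 46 hours is optimal.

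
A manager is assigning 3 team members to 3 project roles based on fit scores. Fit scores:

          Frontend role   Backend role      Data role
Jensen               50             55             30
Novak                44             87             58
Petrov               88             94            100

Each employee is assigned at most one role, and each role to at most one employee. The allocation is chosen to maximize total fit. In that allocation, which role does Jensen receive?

This is the linear assignment problem.
Optimal: Jensen→Frontend role (50 pts), Novak→Backend role (87 pts), Petrov→Data role (100 pts) — total 50+87+100 = 237 pts.
Column-greedy (each role in turn goes to its best remaining employee) gives 205 pts, worse by 32.
Every other assignment is strictly worse.
Jensen's own top role is Backend role (55 pts), but forcing Jensen→Backend role and reassigning the rest optimally gives only 201 pts — worse by 36.

Jensen receives Frontend role.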